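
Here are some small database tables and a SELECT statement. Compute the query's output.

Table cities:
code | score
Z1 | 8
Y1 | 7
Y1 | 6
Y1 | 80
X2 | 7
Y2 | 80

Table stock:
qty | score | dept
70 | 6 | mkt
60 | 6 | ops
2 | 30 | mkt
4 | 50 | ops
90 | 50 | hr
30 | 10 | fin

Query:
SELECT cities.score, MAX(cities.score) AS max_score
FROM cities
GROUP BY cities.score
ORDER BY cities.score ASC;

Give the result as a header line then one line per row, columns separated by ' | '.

After GROUP BY (4 rows):
cities.score | max_score
8 | 8
7 | 7
6 | 6
80 | 80
After ORDER BY (4 rows):
cities.score | max_score
6 | 6
7 | 7
8 | 8
80 | 80

== RESULT ==
cities.score | max_score
6 | 6
7 | 7
8 | 8
80 | 80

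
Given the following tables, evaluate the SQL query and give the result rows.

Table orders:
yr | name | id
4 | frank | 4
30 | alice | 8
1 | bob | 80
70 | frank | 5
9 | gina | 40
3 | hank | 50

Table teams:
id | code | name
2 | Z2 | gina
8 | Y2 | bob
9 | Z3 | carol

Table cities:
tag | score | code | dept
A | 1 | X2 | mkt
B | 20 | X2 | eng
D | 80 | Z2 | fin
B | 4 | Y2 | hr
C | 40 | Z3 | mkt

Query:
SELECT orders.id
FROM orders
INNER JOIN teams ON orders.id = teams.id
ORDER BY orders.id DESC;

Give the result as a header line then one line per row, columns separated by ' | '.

== RESULT ==
orders.id
8

Derivation:
After JOIN teams (1 rows):
orders.yr | orders.name | orders.id | teams.id | teams.code | teams.name
30 | alice | 8 | 8 | Y2 | bob
After SELECT (1 rows):
orders.id
8
After ORDER BY (1 rows):
orders.id
8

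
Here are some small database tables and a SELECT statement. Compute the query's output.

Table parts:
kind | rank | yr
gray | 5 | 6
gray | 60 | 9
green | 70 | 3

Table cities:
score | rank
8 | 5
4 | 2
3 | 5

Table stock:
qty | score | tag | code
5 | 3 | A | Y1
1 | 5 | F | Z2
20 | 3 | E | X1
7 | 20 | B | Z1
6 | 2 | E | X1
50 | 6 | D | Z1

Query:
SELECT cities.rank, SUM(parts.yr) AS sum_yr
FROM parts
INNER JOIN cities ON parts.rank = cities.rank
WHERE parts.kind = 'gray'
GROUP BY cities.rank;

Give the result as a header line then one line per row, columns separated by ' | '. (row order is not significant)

== RESULT ==
cities.rank | sum_yr
5 | 12

Derivation:
After JOIN cities (2 rows):
parts.kind | parts.rank | parts.yr | cities.score | cities.rank
gray | 5 | 6 | 8 | 5
gray | 5 | 6 | 3 | 5
After WHERE (2 rows):
parts.kind | parts.rank | parts.yr | cities.score | cities.rank
gray | 5 | 6 | 8 | 5
gray | 5 | 6 | 3 | 5
After GROUP BY (1 rows):
cities.rank | sum_yr
5 | 12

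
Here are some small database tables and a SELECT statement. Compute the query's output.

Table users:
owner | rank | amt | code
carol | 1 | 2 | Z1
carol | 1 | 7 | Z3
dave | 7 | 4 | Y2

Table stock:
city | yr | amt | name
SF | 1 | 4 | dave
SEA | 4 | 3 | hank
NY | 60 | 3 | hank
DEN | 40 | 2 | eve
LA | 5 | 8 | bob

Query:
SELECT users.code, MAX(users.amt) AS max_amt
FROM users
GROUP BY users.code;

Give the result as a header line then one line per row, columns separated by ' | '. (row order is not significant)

== RESULT ==
users.code | max_amt
Z1 | 2
Z3 | 7
Y2 | 4

Derivation:
After GROUP BY (3 rows):
users.code | max_amt
Z1 | 2
Z3 | 7
Y2 | 4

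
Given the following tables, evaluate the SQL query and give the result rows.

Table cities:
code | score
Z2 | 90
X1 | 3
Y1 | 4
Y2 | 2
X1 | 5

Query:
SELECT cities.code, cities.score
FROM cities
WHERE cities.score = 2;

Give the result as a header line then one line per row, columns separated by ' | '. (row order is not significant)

After WHERE (1 rows):
cities.code | cities.score
Y2 | 2
After SELECT (1 rows):
cities.code | cities.score
Y2 | 2

== RESULT ==
cities.code | cities.score
Y2 | 2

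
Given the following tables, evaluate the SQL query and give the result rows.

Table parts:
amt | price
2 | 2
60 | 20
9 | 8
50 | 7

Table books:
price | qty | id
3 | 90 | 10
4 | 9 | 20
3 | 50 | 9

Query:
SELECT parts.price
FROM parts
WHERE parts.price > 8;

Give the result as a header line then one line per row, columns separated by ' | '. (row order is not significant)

After WHERE (1 rows):
parts.amt | parts.price
60 | 20
After SELECT (1 rows):
parts.price
20

== RESULT ==
parts.price
20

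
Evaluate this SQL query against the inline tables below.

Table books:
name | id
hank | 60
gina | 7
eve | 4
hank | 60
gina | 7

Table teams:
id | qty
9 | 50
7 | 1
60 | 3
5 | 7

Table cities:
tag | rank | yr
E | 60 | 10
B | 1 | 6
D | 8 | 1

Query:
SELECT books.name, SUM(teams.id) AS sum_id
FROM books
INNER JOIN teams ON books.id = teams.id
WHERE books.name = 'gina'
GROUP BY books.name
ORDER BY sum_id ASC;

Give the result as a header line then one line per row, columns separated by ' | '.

== RESULT ==
books.name | sum_id
gina | 14

Derivation:
After JOIN teams (4 rows):
books.name | books.id | teams.id | teams.qty
hank | 60 | 60 | 3
gina | 7 | 7 | 1
hank | 60 | 60 | 3
gina | 7 | 7 | 1
After WHERE (2 rows):
books.name | books.id | teams.id | teams.qty
gina | 7 | 7 | 1
gina | 7 | 7 | 1
After GROUP BY (1 rows):
books.name | sum_id
gina | 14
After ORDER BY (1 rows):
books.name | sum_id
gina | 14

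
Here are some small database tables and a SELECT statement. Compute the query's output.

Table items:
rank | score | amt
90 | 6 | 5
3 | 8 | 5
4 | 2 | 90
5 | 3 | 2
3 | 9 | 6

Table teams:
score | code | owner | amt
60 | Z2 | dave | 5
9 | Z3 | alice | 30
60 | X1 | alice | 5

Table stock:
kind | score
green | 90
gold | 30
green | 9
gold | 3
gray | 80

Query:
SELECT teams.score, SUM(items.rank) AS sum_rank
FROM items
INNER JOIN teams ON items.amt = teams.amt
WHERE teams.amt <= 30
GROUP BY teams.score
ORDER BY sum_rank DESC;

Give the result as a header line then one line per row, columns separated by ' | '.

After JOIN teams (4 rows):
items.rank | items.score | items.amt | teams.score | teams.code | teams.owner | teams.amt
90 | 6 | 5 | 60 | Z2 | dave | 5
90 | 6 | 5 | 60 | X1 | alice | 5
3 | 8 | 5 | 60 | Z2 | dave | 5
3 | 8 | 5 | 60 | X1 | alice | 5
After WHERE (4 rows):
items.rank | items.score | items.amt | teams.score | teams.code | teams.owner | teams.amt
90 | 6 | 5 | 60 | Z2 | dave | 5
90 | 6 | 5 | 60 | X1 | alice | 5
3 | 8 | 5 | 60 | Z2 | dave | 5
3 | 8 | 5 | 60 | X1 | alice | 5
After GROUP BY (1 rows):
teams.score | sum_rank
60 | 186
After ORDER BY (1 rows):
teams.score | sum_rank
60 | 186

== RESULT ==
teams.score | sum_rank
60 | 186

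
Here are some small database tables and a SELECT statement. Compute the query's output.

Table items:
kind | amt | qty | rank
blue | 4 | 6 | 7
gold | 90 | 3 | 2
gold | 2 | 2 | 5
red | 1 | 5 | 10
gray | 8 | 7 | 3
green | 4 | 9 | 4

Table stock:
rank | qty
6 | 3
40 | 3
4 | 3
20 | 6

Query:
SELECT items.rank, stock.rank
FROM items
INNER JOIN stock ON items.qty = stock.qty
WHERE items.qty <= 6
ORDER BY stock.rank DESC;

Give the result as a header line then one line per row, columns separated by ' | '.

After JOIN stock (4 rows):
items.kind | items.amt | items.qty | items.rank | stock.rank | stock.qty
blue | 4 | 6 | 7 | 20 | 6
gold | 90 | 3 | 2 | 6 | 3
gold | 90 | 3 | 2 | 40 | 3
gold | 90 | 3 | 2 | 4 | 3
After WHERE (4 rows):
items.kind | items.amt | items.qty | items.rank | stock.rank | stock.qty
blue | 4 | 6 | 7 | 20 | 6
gold | 90 | 3 | 2 | 6 | 3
gold | 90 | 3 | 2 | 40 | 3
gold | 90 | 3 | 2 | 4 | 3
After SELECT (4 rows):
items.rank | stock.rank
7 | 20
2 | 6
2 | 40
2 | 4
After ORDER BY (4 rows):
items.rank | stock.rank
2 | 40
7 | 20
2 | 6
2 | 4

== RESULT ==
items.rank | stock.rank
2 | 40
7 | 20
2 | 6
2 | 4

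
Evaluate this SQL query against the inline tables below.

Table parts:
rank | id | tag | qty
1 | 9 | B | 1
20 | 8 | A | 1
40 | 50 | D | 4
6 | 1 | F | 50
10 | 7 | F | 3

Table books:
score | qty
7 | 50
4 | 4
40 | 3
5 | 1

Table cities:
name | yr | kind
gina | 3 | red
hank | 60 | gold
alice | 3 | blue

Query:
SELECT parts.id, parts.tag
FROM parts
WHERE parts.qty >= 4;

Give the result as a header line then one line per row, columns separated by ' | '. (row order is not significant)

After WHERE (2 rows):
parts.rank | parts.id | parts.tag | parts.qty
40 | 50 | D | 4
6 | 1 | F | 50
After SELECT (2 rows):
parts.id | parts.tag
50 | D
1 | F

== RESULT ==
parts.id | parts.tag
50 | D
1 | F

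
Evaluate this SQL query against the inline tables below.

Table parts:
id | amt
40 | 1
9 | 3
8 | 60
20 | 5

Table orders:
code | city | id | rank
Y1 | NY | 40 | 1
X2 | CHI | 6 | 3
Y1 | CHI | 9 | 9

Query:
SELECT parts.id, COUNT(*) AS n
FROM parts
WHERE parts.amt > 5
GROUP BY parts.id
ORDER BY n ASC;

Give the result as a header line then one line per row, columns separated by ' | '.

After WHERE (1 rows):
parts.id | parts.amt
8 | 60
After GROUP BY (1 rows):
parts.id | n
8 | 1
After ORDER BY (1 rows):
parts.id | n
8 | 1

== RESULT ==
parts.id | n
8 | 1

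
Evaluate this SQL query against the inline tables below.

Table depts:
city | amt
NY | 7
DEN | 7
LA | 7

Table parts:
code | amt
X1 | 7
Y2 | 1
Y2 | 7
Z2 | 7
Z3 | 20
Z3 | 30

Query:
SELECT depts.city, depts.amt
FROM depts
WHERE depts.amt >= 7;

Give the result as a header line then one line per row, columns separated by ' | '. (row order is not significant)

After WHERE (3 rows):
depts.city | depts.amt
NY | 7
DEN | 7
LA | 7
After SELECT (3 rows):
depts.city | depts.amt
NY | 7
DEN | 7
LA | 7

== RESULT ==
depts.city | depts.amt
NY | 7
DEN | 7
LA | 7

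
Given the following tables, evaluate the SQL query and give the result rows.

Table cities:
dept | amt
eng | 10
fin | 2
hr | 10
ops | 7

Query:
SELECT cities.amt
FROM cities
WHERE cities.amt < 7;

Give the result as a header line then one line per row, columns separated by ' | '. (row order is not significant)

== RESULT ==
cities.amt
2

Derivation:
After WHERE (1 rows):
cities.dept | cities.amt
fin | 2
After SELECT (1 rows):
cities.amt
2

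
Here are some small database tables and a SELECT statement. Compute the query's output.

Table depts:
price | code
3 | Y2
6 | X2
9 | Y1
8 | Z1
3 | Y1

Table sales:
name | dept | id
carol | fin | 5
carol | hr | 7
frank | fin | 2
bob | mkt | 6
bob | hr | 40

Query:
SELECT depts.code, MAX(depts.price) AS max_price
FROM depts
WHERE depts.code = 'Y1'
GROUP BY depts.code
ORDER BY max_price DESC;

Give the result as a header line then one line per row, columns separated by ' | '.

== RESULT ==
depts.code | max_price
Y1 | 9

Derivation:
After WHERE (2 rows):
depts.price | depts.code
9 | Y1
3 | Y1
After GROUP BY (1 rows):
depts.code | max_price
Y1 | 9
After ORDER BY (1 rows):
depts.code | max_price
Y1 | 9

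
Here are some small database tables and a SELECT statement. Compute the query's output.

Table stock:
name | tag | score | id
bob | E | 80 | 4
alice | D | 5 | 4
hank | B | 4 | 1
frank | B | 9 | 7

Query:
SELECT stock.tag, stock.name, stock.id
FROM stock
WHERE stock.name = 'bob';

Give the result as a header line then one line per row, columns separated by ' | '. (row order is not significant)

== RESULT ==
stock.tag | stock.name | stock.id
E | bob | 4

Derivation:
After WHERE (1 rows):
stock.name | stock.tag | stock.score | stock.id
bob | E | 80 | 4
After SELECT (1 rows):
stock.tag | stock.name | stock.id
E | bob | 4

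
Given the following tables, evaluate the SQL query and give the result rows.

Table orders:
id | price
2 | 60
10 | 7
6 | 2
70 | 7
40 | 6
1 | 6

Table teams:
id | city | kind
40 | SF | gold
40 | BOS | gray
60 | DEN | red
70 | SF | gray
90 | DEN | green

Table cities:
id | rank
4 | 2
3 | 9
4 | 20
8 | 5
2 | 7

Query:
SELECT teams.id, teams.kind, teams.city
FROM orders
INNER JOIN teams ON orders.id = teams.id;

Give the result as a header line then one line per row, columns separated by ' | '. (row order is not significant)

After JOIN teams (3 rows):
orders.id | orders.price | teams.id | teams.city | teams.kind
70 | 7 | 70 | SF | gray
40 | 6 | 40 | SF | gold
40 | 6 | 40 | BOS | gray
After SELECT (3 rows):
teams.id | teams.kind | teams.city
70 | gray | SF
40 | gold | SF
40 | gray | BOS

== RESULT ==
teams.id | teams.kind | teams.city
70 | gray | SF
40 | gold | SF
40 | gray | BOS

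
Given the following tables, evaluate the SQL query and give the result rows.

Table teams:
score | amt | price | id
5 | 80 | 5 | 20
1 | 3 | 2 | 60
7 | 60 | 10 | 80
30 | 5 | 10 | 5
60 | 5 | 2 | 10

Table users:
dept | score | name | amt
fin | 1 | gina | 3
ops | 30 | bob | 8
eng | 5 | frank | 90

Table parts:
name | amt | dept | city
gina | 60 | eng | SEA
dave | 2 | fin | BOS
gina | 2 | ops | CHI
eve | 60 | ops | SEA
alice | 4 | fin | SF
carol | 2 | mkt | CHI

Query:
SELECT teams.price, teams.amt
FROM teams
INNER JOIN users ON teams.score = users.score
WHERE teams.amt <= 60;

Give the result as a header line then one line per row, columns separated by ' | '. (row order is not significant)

== RESULT ==
teams.price | teams.amt
2 | 3
10 | 5

Derivation:
After JOIN users (3 rows):
teams.score | teams.amt | teams.price | teams.id | users.dept | users.score | users.name | users.amt
5 | 80 | 5 | 20 | eng | 5 | frank | 90
1 | 3 | 2 | 60 | fin | 1 | gina | 3
30 | 5 | 10 | 5 | ops | 30 | bob | 8
After WHERE (2 rows):
teams.score | teams.amt | teams.price | teams.id | users.dept | users.score | users.name | users.amt
1 | 3 | 2 | 60 | fin | 1 | gina | 3
30 | 5 | 10 | 5 | ops | 30 | bob | 8
After SELECT (2 rows):
teams.price | teams.amt
2 | 3
10 | 5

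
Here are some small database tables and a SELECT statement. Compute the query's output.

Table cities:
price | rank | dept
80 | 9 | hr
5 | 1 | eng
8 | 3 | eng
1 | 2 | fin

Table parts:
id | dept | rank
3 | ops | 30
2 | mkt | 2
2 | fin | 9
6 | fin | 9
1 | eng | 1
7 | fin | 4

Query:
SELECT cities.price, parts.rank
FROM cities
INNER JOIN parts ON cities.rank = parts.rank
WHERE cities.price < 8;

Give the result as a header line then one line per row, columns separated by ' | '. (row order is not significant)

== RESULT ==
cities.price | parts.rank
5 | 1
1 | 2

Derivation:
After JOIN parts (4 rows):
cities.price | cities.rank | cities.dept | parts.id | parts.dept | parts.rank
80 | 9 | hr | 2 | fin | 9
80 | 9 | hr | 6 | fin | 9
5 | 1 | eng | 1 | eng | 1
1 | 2 | fin | 2 | mkt | 2
After WHERE (2 rows):
cities.price | cities.rank | cities.dept | parts.id | parts.dept | parts.rank
5 | 1 | eng | 1 | eng | 1
1 | 2 | fin | 2 | mkt | 2
After SELECT (2 rows):
cities.price | parts.rank
5 | 1
1 | 2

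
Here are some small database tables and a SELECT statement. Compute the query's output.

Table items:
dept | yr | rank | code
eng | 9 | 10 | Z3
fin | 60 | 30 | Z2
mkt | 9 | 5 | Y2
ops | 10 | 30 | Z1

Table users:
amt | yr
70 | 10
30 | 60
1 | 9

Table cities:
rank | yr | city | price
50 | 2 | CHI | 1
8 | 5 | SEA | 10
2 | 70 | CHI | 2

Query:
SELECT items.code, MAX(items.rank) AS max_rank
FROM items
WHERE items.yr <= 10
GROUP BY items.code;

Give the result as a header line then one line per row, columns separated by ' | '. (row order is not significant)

After WHERE (3 rows):
items.dept | items.yr | items.rank | items.code
eng | 9 | 10 | Z3
mkt | 9 | 5 | Y2
ops | 10 | 30 | Z1
After GROUP BY (3 rows):
items.code | max_rank
Z3 | 10
Y2 | 5
Z1 | 30

== RESULT ==
items.code | max_rank
Z3 | 10
Y2 | 5
Z1 | 30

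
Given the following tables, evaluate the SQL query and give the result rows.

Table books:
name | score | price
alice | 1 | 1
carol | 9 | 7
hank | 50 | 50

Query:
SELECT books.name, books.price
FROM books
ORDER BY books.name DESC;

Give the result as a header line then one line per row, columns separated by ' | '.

After SELECT (3 rows):
books.name | books.price
alice | 1
carol | 7
hank | 50
After ORDER BY (3 rows):
books.name | books.price
hank | 50
carol | 7
alice | 1

== RESULT ==
books.name | books.price
hank | 50
carol | 7
alice | 1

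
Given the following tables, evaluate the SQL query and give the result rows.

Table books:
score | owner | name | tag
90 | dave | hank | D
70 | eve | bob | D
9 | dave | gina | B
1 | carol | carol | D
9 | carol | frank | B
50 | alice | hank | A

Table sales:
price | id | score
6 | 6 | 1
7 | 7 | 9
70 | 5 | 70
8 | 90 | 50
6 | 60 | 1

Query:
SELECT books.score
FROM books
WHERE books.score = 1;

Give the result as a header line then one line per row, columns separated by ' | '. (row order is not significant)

== RESULT ==
books.score
1

Derivation:
After WHERE (1 rows):
books.score | books.owner | books.name | books.tag
1 | carol | carol | D
After SELECT (1 rows):
books.score
1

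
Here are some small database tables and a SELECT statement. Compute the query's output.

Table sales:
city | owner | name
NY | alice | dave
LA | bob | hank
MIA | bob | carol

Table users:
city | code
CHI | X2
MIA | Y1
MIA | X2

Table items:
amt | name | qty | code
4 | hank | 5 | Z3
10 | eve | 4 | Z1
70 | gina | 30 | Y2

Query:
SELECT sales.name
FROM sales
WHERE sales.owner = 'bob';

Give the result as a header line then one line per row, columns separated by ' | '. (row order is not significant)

After WHERE (2 rows):
sales.city | sales.owner | sales.name
LA | bob | hank
MIA | bob | carol
After SELECT (2 rows):
sales.name
hank
carol

== RESULT ==
sales.name
hank
carol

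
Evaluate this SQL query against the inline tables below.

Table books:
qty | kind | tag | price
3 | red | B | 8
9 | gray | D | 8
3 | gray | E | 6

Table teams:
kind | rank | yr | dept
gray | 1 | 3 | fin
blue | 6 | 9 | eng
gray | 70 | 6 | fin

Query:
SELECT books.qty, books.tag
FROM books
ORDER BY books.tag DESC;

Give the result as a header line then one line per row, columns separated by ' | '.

== RESULT ==
books.qty | books.tag
3 | E
9 | D
3 | B

Derivation:
After SELECT (3 rows):
books.qty | books.tag
3 | B
9 | D
3 | E
After ORDER BY (3 rows):
books.qty | books.tag
3 | E
9 | D
3 | B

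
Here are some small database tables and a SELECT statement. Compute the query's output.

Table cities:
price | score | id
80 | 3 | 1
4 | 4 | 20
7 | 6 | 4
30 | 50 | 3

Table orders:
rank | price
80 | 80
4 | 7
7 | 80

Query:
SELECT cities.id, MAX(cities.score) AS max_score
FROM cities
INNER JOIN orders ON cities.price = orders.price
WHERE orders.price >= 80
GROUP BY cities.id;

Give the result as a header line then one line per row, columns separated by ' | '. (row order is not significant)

== RESULT ==
cities.id | max_score
1 | 3

Derivation:
After JOIN orders (3 rows):
cities.price | cities.score | cities.id | orders.rank | orders.price
80 | 3 | 1 | 80 | 80
80 | 3 | 1 | 7 | 80
7 | 6 | 4 | 4 | 7
After WHERE (2 rows):
cities.price | cities.score | cities.id | orders.rank | orders.price
80 | 3 | 1 | 80 | 80
80 | 3 | 1 | 7 | 80
After GROUP BY (1 rows):
cities.id | max_score
1 | 3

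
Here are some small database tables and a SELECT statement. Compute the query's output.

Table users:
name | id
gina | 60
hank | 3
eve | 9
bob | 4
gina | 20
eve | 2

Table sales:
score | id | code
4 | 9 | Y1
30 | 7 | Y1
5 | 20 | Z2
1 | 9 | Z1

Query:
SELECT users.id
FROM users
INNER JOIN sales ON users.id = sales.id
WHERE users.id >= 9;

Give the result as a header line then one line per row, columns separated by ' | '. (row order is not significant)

After JOIN sales (3 rows):
users.name | users.id | sales.score | sales.id | sales.code
eve | 9 | 4 | 9 | Y1
eve | 9 | 1 | 9 | Z1
gina | 20 | 5 | 20 | Z2
After WHERE (3 rows):
users.name | users.id | sales.score | sales.id | sales.code
eve | 9 | 4 | 9 | Y1
eve | 9 | 1 | 9 | Z1
gina | 20 | 5 | 20 | Z2
After SELECT (3 rows):
users.id
9
9
20

== RESULT ==
users.id
9
9
20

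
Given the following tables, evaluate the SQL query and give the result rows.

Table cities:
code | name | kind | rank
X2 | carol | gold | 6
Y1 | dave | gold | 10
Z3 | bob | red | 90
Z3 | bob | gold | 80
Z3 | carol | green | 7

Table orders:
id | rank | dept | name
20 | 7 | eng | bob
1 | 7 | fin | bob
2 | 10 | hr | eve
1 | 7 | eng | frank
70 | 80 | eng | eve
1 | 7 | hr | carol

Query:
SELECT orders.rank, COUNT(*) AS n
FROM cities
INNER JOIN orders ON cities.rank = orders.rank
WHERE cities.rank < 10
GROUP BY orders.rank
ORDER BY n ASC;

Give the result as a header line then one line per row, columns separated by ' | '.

== RESULT ==
orders.rank | n
7 | 4

Derivation:
After JOIN orders (6 rows):
cities.code | cities.name | cities.kind | cities.rank | orders.id | orders.rank | orders.dept | orders.name
Y1 | dave | gold | 10 | 2 | 10 | hr | eve
Z3 | bob | gold | 80 | 70 | 80 | eng | eve
Z3 | carol | green | 7 | 20 | 7 | eng | bob
Z3 | carol | green | 7 | 1 | 7 | fin | bob
Z3 | carol | green | 7 | 1 | 7 | eng | frank
Z3 | carol | green | 7 | 1 | 7 | hr | carol
After WHERE (4 rows):
cities.code | cities.name | cities.kind | cities.rank | orders.id | orders.rank | orders.dept | orders.name
Z3 | carol | green | 7 | 20 | 7 | eng | bob
Z3 | carol | green | 7 | 1 | 7 | fin | bob
Z3 | carol | green | 7 | 1 | 7 | eng | frank
Z3 | carol | green | 7 | 1 | 7 | hr | carol
After GROUP BY (1 rows):
orders.rank | n
7 | 4
After ORDER BY (1 rows):
orders.rank | n
7 | 4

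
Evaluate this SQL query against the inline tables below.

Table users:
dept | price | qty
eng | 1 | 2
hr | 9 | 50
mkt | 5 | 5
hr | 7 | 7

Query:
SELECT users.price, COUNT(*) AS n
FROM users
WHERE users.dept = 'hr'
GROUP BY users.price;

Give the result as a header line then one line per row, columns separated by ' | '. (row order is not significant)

== RESULT ==
users.price | n
9 | 1
7 | 1

Derivation:
After WHERE (2 rows):
users.dept | users.price | users.qty
hr | 9 | 50
hr | 7 | 7
After GROUP BY (2 rows):
users.price | n
9 | 1
7 | 1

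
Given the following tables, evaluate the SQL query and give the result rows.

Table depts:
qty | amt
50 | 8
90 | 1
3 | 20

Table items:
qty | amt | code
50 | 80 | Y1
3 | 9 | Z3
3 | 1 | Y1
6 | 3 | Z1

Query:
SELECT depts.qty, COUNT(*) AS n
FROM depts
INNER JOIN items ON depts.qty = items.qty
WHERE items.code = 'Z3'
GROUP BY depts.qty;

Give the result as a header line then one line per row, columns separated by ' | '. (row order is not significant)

== RESULT ==
depts.qty | n
3 | 1

Derivation:
After JOIN items (3 rows):
depts.qty | depts.amt | items.qty | items.amt | items.code
50 | 8 | 50 | 80 | Y1
3 | 20 | 3 | 9 | Z3
3 | 20 | 3 | 1 | Y1
After WHERE (1 rows):
depts.qty | depts.amt | items.qty | items.amt | items.code
3 | 20 | 3 | 9 | Z3
After GROUP BY (1 rows):
depts.qty | n
3 | 1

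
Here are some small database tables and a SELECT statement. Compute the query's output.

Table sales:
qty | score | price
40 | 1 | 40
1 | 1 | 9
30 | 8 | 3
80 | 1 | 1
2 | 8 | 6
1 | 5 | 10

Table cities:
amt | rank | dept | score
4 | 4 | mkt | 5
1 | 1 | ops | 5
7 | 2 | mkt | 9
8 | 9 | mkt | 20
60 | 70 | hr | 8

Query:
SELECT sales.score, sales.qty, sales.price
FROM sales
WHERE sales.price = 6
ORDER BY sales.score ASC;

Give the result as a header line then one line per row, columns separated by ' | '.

After WHERE (1 rows):
sales.qty | sales.score | sales.price
2 | 8 | 6
After SELECT (1 rows):
sales.score | sales.qty | sales.price
8 | 2 | 6
After ORDER BY (1 rows):
sales.score | sales.qty | sales.price
8 | 2 | 6

== RESULT ==
sales.score | sales.qty | sales.price
8 | 2 | 6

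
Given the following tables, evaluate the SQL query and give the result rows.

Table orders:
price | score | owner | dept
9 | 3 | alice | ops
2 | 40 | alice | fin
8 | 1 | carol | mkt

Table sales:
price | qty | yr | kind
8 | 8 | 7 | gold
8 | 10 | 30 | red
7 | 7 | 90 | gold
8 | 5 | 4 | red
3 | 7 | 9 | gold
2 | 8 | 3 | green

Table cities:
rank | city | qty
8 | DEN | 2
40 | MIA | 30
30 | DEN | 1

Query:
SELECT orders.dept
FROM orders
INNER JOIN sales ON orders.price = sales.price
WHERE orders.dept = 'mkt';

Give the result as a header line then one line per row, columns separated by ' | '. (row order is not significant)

== RESULT ==
orders.dept
mkt
mkt
mkt

Derivation:
After JOIN sales (4 rows):
orders.price | orders.score | orders.owner | orders.dept | sales.price | sales.qty | sales.yr | sales.kind
2 | 40 | alice | fin | 2 | 8 | 3 | green
8 | 1 | carol | mkt | 8 | 8 | 7 | gold
8 | 1 | carol | mkt | 8 | 10 | 30 | red
8 | 1 | carol | mkt | 8 | 5 | 4 | red
After WHERE (3 rows):
orders.price | orders.score | orders.owner | orders.dept | sales.price | sales.qty | sales.yr | sales.kind
8 | 1 | carol | mkt | 8 | 8 | 7 | gold
8 | 1 | carol | mkt | 8 | 10 | 30 | red
8 | 1 | carol | mkt | 8 | 5 | 4 | red
After SELECT (3 rows):
orders.dept
mkt
mkt
mkt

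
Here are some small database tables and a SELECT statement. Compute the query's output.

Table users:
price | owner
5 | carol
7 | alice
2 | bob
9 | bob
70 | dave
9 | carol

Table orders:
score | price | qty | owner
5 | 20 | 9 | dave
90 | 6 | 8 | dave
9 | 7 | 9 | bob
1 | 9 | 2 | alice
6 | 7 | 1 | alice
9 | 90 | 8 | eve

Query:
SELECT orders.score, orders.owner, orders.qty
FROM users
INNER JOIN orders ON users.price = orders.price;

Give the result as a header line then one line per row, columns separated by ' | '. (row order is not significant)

== RESULT ==
orders.score | orders.owner | orders.qty
9 | bob | 9
6 | alice | 1
1 | alice | 2
1 | alice | 2

Derivation:
After JOIN orders (4 rows):
users.price | users.owner | orders.score | orders.price | orders.qty | orders.owner
7 | alice | 9 | 7 | 9 | bob
7 | alice | 6 | 7 | 1 | alice
9 | bob | 1 | 9 | 2 | alice
9 | carol | 1 | 9 | 2 | alice
After SELECT (4 rows):
orders.score | orders.owner | orders.qty
9 | bob | 9
6 | alice | 1
1 | alice | 2
1 | alice | 2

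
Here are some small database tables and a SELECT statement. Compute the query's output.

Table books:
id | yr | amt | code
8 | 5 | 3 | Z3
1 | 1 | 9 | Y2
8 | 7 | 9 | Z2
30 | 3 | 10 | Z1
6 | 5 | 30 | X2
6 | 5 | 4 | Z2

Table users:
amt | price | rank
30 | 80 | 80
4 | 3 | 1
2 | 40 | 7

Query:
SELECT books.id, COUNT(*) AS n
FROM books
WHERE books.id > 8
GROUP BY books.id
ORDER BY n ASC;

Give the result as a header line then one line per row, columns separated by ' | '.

After WHERE (1 rows):
books.id | books.yr | books.amt | books.code
30 | 3 | 10 | Z1
After GROUP BY (1 rows):
books.id | n
30 | 1
After ORDER BY (1 rows):
books.id | n
30 | 1

== RESULT ==
books.id | n
30 | 1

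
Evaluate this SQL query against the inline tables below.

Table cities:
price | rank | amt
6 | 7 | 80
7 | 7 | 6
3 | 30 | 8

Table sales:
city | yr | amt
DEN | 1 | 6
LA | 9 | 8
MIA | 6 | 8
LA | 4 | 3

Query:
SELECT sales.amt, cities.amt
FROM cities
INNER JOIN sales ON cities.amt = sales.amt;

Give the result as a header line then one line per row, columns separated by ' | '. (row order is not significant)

== RESULT ==
sales.amt | cities.amt
6 | 6
8 | 8
8 | 8

Derivation:
After JOIN sales (3 rows):
cities.price | cities.rank | cities.amt | sales.city | sales.yr | sales.amt
7 | 7 | 6 | DEN | 1 | 6
3 | 30 | 8 | LA | 9 | 8
3 | 30 | 8 | MIA | 6 | 8
After SELECT (3 rows):
sales.amt | cities.amt
6 | 6
8 | 8
8 | 8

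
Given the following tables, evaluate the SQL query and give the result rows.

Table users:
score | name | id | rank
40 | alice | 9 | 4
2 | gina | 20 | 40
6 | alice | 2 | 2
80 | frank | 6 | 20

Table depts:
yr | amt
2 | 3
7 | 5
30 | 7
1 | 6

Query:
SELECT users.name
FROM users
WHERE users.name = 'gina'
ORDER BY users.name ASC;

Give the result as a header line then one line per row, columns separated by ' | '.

After WHERE (1 rows):
users.score | users.name | users.id | users.rank
2 | gina | 20 | 40
After SELECT (1 rows):
users.name
gina
After ORDER BY (1 rows):
users.name
gina

== RESULT ==
users.name
gina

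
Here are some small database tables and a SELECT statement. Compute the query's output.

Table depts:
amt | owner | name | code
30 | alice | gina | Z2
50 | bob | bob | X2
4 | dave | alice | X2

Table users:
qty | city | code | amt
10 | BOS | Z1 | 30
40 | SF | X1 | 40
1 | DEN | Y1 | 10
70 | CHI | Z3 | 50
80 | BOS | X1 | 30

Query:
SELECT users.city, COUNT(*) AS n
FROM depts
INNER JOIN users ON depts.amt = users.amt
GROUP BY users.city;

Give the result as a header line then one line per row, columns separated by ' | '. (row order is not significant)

After JOIN users (3 rows):
depts.amt | depts.owner | depts.name | depts.code | users.qty | users.city | users.code | users.amt
30 | alice | gina | Z2 | 10 | BOS | Z1 | 30
30 | alice | gina | Z2 | 80 | BOS | X1 | 30
50 | bob | bob | X2 | 70 | CHI | Z3 | 50
After GROUP BY (2 rows):
users.city | n
BOS | 2
CHI | 1

== RESULT ==
users.city | n
BOS | 2
CHI | 1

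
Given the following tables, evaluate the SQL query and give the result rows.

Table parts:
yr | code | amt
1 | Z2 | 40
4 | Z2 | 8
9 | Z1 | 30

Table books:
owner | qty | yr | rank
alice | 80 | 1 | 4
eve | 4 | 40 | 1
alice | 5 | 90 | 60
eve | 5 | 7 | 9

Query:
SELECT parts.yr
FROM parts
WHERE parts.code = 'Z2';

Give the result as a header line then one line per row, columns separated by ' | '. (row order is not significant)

== RESULT ==
parts.yr
1
4

Derivation:
After WHERE (2 rows):
parts.yr | parts.code | parts.amt
1 | Z2 | 40
4 | Z2 | 8
After SELECT (2 rows):
parts.yr
1
4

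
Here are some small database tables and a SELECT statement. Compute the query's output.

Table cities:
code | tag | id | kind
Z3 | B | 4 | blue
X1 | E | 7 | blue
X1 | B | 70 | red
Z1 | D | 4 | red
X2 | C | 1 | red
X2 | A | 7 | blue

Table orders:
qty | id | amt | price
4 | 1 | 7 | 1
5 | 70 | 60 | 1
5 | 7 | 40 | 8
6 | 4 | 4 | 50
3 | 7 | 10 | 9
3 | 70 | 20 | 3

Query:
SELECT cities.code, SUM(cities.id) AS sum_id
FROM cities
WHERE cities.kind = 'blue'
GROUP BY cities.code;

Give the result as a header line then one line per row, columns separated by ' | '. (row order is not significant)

After WHERE (3 rows):
cities.code | cities.tag | cities.id | cities.kind
Z3 | B | 4 | blue
X1 | E | 7 | blue
X2 | A | 7 | blue
After GROUP BY (3 rows):
cities.code | sum_id
Z3 | 4
X1 | 7
X2 | 7

== RESULT ==
cities.code | sum_id
Z3 | 4
X1 | 7
X2 | 7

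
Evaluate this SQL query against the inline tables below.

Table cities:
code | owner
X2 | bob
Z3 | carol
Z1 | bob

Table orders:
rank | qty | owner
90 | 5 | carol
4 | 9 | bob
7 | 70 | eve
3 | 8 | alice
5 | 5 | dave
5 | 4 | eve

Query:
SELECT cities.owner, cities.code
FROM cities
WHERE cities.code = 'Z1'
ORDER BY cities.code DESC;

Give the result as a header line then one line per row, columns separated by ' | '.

After WHERE (1 rows):
cities.code | cities.owner
Z1 | bob
After SELECT (1 rows):
cities.owner | cities.code
bob | Z1
After ORDER BY (1 rows):
cities.owner | cities.code
bob | Z1

== RESULT ==
cities.owner | cities.code
bob | Z1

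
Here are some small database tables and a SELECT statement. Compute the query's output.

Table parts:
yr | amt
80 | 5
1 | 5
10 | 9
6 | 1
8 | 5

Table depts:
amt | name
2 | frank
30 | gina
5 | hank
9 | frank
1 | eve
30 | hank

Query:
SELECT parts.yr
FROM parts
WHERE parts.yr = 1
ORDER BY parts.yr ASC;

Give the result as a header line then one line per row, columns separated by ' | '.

== RESULT ==
parts.yr
1

Derivation:
After WHERE (1 rows):
parts.yr | parts.amt
1 | 5
After SELECT (1 rows):
parts.yr
1
After ORDER BY (1 rows):
parts.yr
1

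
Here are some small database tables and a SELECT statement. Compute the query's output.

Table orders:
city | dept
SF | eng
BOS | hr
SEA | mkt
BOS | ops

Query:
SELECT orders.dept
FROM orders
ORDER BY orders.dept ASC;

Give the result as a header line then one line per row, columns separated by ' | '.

== RESULT ==
orders.dept
eng
hr
mkt
ops

Derivation:
After SELECT (4 rows):
orders.dept
eng
hr
mkt
ops
After ORDER BY (4 rows):
orders.dept
eng
hr
mkt
ops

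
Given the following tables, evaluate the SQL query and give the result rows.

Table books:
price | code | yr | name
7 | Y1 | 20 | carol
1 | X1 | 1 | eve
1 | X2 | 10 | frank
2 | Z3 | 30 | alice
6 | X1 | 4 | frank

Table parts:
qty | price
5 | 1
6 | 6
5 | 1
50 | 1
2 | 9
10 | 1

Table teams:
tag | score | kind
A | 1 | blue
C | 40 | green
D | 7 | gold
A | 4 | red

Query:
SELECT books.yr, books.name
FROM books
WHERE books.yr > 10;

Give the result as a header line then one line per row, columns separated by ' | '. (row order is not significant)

After WHERE (2 rows):
books.price | books.code | books.yr | books.name
7 | Y1 | 20 | carol
2 | Z3 | 30 | alice
After SELECT (2 rows):
books.yr | books.name
20 | carol
30 | alice

== RESULT ==
books.yr | books.name
20 | carol
30 | alice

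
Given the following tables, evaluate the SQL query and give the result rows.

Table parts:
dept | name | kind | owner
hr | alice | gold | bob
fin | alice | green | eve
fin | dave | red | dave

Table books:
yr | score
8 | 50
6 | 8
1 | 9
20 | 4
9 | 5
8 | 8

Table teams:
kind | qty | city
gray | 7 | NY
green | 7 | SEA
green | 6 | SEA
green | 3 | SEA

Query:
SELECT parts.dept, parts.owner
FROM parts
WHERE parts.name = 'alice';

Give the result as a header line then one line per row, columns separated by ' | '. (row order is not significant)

After WHERE (2 rows):
parts.dept | parts.name | parts.kind | parts.owner
hr | alice | gold | bob
fin | alice | green | eve
After SELECT (2 rows):
parts.dept | parts.owner
hr | bob
fin | eve

== RESULT ==
parts.dept | parts.owner
hr | bob
fin | eve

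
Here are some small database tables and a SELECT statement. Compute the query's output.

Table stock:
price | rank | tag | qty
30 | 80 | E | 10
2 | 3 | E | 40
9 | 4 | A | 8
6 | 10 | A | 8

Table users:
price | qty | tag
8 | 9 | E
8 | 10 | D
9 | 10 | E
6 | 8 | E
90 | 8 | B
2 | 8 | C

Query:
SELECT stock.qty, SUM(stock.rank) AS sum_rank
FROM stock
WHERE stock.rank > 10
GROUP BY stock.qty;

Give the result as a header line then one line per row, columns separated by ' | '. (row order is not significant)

== RESULT ==
stock.qty | sum_rank
10 | 80

Derivation:
After WHERE (1 rows):
stock.price | stock.rank | stock.tag | stock.qty
30 | 80 | E | 10
After GROUP BY (1 rows):
stock.qty | sum_rank
10 | 80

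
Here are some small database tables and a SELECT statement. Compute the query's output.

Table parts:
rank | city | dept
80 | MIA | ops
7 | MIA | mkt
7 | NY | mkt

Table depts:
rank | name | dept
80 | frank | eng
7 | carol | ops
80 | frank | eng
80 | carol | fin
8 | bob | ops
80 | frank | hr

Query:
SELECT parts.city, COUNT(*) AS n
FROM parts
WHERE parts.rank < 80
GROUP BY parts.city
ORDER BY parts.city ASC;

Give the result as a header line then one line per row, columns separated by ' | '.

== RESULT ==
parts.city | n
MIA | 1
NY | 1

Derivation:
After WHERE (2 rows):
parts.rank | parts.city | parts.dept
7 | MIA | mkt
7 | NY | mkt
After GROUP BY (2 rows):
parts.city | n
MIA | 1
NY | 1
After ORDER BY (2 rows):
parts.city | n
MIA | 1
NY | 1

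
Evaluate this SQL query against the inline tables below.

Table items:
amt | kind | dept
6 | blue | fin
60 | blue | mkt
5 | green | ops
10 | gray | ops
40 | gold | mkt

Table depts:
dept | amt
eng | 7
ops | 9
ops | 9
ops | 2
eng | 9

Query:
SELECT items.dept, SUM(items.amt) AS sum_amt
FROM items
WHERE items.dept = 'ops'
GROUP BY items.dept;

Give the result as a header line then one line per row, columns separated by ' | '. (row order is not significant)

After WHERE (2 rows):
items.amt | items.kind | items.dept
5 | green | ops
10 | gray | ops
After GROUP BY (1 rows):
items.dept | sum_amt
ops | 15

== RESULT ==
items.dept | sum_amt
ops | 15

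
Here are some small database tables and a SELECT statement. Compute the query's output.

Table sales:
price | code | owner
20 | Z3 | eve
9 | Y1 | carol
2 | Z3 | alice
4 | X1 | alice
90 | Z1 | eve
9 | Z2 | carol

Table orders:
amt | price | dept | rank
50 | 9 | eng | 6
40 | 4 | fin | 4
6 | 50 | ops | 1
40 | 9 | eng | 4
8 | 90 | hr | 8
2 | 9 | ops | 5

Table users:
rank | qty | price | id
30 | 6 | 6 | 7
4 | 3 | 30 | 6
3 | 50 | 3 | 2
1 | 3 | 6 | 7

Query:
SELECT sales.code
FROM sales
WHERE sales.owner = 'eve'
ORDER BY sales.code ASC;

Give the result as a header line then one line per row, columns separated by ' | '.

== RESULT ==
sales.code
Z1
Z3

Derivation:
After WHERE (2 rows):
sales.price | sales.code | sales.owner
20 | Z3 | eve
90 | Z1 | eve
After SELECT (2 rows):
sales.code
Z3
Z1
After ORDER BY (2 rows):
sales.code
Z1
Z3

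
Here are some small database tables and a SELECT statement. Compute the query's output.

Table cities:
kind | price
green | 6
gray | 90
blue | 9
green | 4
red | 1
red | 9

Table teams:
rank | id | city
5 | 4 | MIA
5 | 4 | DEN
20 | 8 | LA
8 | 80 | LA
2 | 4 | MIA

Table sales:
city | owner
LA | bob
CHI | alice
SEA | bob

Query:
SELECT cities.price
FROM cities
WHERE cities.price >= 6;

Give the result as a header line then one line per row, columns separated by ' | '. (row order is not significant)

== RESULT ==
cities.price
6
90
9
9

Derivation:
After WHERE (4 rows):
cities.kind | cities.price
green | 6
gray | 90
blue | 9
red | 9
After SELECT (4 rows):
cities.price
6
90
9
9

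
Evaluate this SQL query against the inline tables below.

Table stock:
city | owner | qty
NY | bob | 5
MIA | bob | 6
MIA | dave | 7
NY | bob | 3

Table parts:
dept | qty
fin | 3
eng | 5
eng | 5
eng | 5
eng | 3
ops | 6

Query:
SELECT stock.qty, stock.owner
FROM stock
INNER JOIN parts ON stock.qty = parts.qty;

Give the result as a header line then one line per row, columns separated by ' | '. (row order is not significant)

After JOIN parts (6 rows):
stock.city | stock.owner | stock.qty | parts.dept | parts.qty
NY | bob | 5 | eng | 5
NY | bob | 5 | eng | 5
NY | bob | 5 | eng | 5
MIA | bob | 6 | ops | 6
NY | bob | 3 | fin | 3
NY | bob | 3 | eng | 3
After SELECT (6 rows):
stock.qty | stock.owner
5 | bob
5 | bob
5 | bob
6 | bob
3 | bob
3 | bob

== RESULT ==
stock.qty | stock.owner
5 | bob
5 | bob
5 | bob
6 | bob
3 | bob
3 | bob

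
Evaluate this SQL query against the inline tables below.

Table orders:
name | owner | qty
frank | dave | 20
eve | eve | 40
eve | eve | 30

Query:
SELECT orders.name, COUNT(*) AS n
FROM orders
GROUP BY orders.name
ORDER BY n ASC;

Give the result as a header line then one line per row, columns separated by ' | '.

== RESULT ==
orders.name | n
frank | 1
eve | 2

Derivation:
After GROUP BY (2 rows):
orders.name | n
frank | 1
eve | 2
After ORDER BY (2 rows):
orders.name | n
frank | 1
eve | 2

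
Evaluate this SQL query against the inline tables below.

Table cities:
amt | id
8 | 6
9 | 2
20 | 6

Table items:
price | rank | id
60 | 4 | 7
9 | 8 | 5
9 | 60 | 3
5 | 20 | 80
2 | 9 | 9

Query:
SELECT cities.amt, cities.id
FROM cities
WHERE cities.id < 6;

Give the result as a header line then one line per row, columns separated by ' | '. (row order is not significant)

== RESULT ==
cities.amt | cities.id
9 | 2

Derivation:
After WHERE (1 rows):
cities.amt | cities.id
9 | 2
After SELECT (1 rows):
cities.amt | cities.id
9 | 2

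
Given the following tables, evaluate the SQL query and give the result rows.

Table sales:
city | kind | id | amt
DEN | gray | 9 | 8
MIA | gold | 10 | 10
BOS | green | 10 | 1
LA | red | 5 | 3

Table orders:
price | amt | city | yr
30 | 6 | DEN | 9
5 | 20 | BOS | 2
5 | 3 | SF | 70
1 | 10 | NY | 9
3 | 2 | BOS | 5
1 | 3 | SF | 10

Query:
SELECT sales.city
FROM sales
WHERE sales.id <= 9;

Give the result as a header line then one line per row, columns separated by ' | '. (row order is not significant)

After WHERE (2 rows):
sales.city | sales.kind | sales.id | sales.amt
DEN | gray | 9 | 8
LA | red | 5 | 3
After SELECT (2 rows):
sales.city
DEN
LA

== RESULT ==
sales.city
DEN
LA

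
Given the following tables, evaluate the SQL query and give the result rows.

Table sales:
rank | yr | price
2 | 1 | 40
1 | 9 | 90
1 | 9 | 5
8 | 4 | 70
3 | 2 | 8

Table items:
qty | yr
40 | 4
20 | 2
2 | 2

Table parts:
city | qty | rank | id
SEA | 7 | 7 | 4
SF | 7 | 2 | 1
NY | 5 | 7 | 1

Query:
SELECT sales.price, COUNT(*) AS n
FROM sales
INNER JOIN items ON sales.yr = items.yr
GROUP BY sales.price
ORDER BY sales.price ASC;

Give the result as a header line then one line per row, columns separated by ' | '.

== RESULT ==
sales.price | n
8 | 2
70 | 1

Derivation:
After JOIN items (3 rows):
sales.rank | sales.yr | sales.price | items.qty | items.yr
8 | 4 | 70 | 40 | 4
3 | 2 | 8 | 20 | 2
3 | 2 | 8 | 2 | 2
After GROUP BY (2 rows):
sales.price | n
70 | 1
8 | 2
After ORDER BY (2 rows):
sales.price | n
8 | 2
70 | 1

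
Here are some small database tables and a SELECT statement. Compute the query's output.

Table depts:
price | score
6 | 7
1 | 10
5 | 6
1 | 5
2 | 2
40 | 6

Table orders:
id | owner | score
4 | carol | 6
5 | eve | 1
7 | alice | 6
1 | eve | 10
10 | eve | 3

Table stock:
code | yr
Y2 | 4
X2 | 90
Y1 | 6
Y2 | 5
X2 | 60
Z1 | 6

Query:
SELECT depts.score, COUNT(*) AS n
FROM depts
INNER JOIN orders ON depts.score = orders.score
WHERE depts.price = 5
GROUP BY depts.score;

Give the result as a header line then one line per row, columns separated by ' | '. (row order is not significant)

== RESULT ==
depts.score | n
6 | 2

Derivation:
After JOIN orders (5 rows):
depts.price | depts.score | orders.id | orders.owner | orders.score
1 | 10 | 1 | eve | 10
5 | 6 | 4 | carol | 6
5 | 6 | 7 | alice | 6
40 | 6 | 4 | carol | 6
40 | 6 | 7 | alice | 6
After WHERE (2 rows):
depts.price | depts.score | orders.id | orders.owner | orders.score
5 | 6 | 4 | carol | 6
5 | 6 | 7 | alice | 6
After GROUP BY (1 rows):
depts.score | n
6 | 2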